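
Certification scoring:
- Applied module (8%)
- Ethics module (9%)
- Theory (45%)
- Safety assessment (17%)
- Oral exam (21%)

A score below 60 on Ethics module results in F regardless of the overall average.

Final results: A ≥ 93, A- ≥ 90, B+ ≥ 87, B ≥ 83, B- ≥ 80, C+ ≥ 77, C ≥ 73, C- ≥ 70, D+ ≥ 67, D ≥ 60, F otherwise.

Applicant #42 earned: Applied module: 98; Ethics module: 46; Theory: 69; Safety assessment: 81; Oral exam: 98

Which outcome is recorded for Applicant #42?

Ethics module score 46 < 60: minimum not met.
Weighted total:
  Applied module 98 × 0.08 = 7.84
  Ethics module 46 × 0.09 = 4.14
  Theory 69 × 0.45 = 31.05
  Safety assessment 81 × 0.17 = 13.77
  Oral exam 98 × 0.21 = 20.58
Sum = 77.38
Because the Ethics module minimum was not met, the result is F.

F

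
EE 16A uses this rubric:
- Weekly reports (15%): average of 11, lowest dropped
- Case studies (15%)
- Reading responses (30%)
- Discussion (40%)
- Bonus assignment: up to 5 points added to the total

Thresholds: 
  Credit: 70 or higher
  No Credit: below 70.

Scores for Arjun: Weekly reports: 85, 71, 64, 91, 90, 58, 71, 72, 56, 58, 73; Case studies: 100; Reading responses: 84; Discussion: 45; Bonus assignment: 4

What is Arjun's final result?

Weekly reports: drop 56 → average of remaining 10 = 733/10 = 73.3
Weighted total:
  Weekly reports 73.3 × 0.15 = 10.995
  Case studies 100 × 0.15 = 15
  Reading responses 84 × 0.3 = 25.2
  Discussion 45 × 0.4 = 18
Sum = 69.195
Bonus assignment: 69.195 + 4 = 73.195
73.195 ≥ 70 → Credit

Credit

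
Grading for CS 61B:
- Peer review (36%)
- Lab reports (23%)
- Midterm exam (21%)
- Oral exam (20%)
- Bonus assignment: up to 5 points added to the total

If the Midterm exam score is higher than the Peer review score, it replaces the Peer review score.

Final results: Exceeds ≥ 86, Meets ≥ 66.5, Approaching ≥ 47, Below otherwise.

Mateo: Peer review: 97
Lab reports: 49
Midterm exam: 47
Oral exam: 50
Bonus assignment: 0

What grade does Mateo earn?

Midterm exam (47) ≤ Peer review (97), so Peer review stays at 97.
Weighted total:
  Peer review 97 × 0.36 = 34.92
  Lab reports 49 × 0.23 = 11.27
  Midterm exam 47 × 0.21 = 9.87
  Oral exam 50 × 0.2 = 10
Sum = 66.06
Bonus assignment: 66.06 + 0 = 66.06
66.06 is ≥ 47 and < 66.5 → Approaching

Approaching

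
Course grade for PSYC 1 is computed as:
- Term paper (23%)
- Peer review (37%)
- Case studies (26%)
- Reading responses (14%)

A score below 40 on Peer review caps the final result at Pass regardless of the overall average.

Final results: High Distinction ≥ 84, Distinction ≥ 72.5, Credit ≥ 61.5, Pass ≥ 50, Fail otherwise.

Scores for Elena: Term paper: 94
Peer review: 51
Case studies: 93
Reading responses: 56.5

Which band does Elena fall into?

Distinction

Peer review score 51 ≥ 40: minimum met.
Weighted total:
  Term paper 94 × 0.23 = 21.62
  Peer review 51 × 0.37 = 18.87
  Case studies 93 × 0.26 = 24.18
  Reading responses 56.5 × 0.14 = 7.91
Sum = 72.58
72.58 is ≥ 72.5 and < 84 → Distinction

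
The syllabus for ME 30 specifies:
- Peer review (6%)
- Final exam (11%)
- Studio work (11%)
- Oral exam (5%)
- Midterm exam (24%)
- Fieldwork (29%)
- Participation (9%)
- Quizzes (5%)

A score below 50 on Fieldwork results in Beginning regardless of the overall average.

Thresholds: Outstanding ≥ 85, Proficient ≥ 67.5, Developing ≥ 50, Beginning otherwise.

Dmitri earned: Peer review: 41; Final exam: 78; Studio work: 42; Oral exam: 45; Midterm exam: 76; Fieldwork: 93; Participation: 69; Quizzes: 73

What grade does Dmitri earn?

Fieldwork score 93 ≥ 50: minimum met.
Weighted total:
  Peer review 41 × 0.06 = 2.46
  Final exam 78 × 0.11 = 8.58
  Studio work 42 × 0.11 = 4.62
  Oral exam 45 × 0.05 = 2.25
  Midterm exam 76 × 0.24 = 18.24
  Fieldwork 93 × 0.29 = 26.97
  Participation 69 × 0.09 = 6.21
  Quizzes 73 × 0.05 = 3.65
Sum = 72.98
72.98 is ≥ 67.5 and < 85 → Proficient

Proficient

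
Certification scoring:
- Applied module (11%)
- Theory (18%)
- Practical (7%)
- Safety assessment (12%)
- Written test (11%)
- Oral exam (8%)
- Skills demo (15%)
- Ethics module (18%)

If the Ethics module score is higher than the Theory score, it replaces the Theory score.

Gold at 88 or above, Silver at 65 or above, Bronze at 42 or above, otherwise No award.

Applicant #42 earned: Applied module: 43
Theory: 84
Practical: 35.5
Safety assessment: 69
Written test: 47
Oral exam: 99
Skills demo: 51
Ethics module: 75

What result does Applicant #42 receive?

Ethics module (75) ≤ Theory (84), so Theory stays at 84.
Weighted total:
  Applied module 43 × 0.11 = 4.73
  Theory 84 × 0.18 = 15.12
  Practical 35.5 × 0.07 = 2.485
  Safety assessment 69 × 0.12 = 8.28
  Written test 47 × 0.11 = 5.17
  Oral exam 99 × 0.08 = 7.92
  Skills demo 51 × 0.15 = 7.65
  Ethics module 75 × 0.18 = 13.5
Sum = 64.855
64.855 is ≥ 42 and < 65 → Bronze

Bronze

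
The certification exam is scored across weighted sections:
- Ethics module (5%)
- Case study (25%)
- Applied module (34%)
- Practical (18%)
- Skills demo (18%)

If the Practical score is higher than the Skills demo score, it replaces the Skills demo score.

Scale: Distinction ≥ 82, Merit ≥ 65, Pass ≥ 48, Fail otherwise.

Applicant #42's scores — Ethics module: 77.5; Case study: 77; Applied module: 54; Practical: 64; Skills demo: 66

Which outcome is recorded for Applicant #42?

Pass

Practical (64) ≤ Skills demo (66), so Skills demo stays at 66.
Weighted total:
  Ethics module 77.5 × 0.05 = 3.875
  Case study 77 × 0.25 = 19.25
  Applied module 54 × 0.34 = 18.36
  Practical 64 × 0.18 = 11.52
  Skills demo 66 × 0.18 = 11.88
Sum = 64.885
64.885 is ≥ 48 and < 65 → Pass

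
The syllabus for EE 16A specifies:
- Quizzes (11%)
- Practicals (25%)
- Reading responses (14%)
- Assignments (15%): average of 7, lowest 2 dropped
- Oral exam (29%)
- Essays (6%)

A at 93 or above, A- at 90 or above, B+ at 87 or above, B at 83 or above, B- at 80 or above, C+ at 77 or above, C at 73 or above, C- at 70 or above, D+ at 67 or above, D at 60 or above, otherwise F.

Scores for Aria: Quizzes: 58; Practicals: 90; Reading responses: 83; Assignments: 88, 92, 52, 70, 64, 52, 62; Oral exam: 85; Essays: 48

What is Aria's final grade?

Assignments: drop 52, 52 → average of remaining 5 = 376/5 = 75.2
Weighted total:
  Quizzes 58 × 0.11 = 6.38
  Practicals 90 × 0.25 = 22.5
  Reading responses 83 × 0.14 = 11.62
  Assignments 75.2 × 0.15 = 11.28
  Oral exam 85 × 0.29 = 24.65
  Essays 48 × 0.06 = 2.88
Sum = 79.31
79.31 is ≥ 77 and < 80 → C+

C+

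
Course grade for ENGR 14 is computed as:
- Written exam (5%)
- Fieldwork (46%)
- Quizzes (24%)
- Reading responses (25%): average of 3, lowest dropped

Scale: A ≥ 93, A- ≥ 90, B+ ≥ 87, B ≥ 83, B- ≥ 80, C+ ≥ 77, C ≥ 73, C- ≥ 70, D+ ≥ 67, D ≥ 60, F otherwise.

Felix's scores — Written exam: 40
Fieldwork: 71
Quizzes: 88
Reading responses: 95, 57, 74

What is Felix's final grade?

C

Reading responses: drop 57 → average of remaining 2 = 169/2 = 84.5
Weighted total:
  Written exam 40 × 0.05 = 2
  Fieldwork 71 × 0.46 = 32.66
  Quizzes 88 × 0.24 = 21.12
  Reading responses 84.5 × 0.25 = 21.125
Sum = 76.905
76.905 is ≥ 73 and < 77 → C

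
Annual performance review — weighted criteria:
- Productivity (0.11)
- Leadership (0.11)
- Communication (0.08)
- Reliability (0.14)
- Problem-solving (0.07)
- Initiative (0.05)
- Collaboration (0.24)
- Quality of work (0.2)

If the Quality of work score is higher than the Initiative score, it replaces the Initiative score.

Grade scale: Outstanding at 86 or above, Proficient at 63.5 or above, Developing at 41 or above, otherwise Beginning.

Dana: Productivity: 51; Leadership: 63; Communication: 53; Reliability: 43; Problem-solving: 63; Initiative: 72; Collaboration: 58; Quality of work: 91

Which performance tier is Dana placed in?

Quality of work (91) > Initiative (72), so Initiative counts as 91.
Weighted total:
  Productivity 51 × 0.11 = 5.61
  Leadership 63 × 0.11 = 6.93
  Communication 53 × 0.08 = 4.24
  Reliability 43 × 0.14 = 6.02
  Problem-solving 63 × 0.07 = 4.41
  Initiative 91 × 0.05 = 4.55
  Collaboration 58 × 0.24 = 13.92
  Quality of work 91 × 0.2 = 18.2
Sum = 63.88
63.88 is ≥ 63.5 and < 86 → Proficient

Proficient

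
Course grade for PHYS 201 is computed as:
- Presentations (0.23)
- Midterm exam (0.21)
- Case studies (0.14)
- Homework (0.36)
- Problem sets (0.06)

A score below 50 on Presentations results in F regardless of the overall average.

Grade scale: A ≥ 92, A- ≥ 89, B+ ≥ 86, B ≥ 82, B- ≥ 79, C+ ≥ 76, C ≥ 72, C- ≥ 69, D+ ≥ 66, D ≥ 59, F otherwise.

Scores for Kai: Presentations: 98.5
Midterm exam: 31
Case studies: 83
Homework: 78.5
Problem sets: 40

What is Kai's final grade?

Presentations score 98.5 ≥ 50: minimum met.
Weighted total:
  Presentations 98.5 × 0.23 = 22.655
  Midterm exam 31 × 0.21 = 6.51
  Case studies 83 × 0.14 = 11.62
  Homework 78.5 × 0.36 = 28.26
  Problem sets 40 × 0.06 = 2.4
Sum = 71.445
71.445 is ≥ 69 and < 72 → C-

C-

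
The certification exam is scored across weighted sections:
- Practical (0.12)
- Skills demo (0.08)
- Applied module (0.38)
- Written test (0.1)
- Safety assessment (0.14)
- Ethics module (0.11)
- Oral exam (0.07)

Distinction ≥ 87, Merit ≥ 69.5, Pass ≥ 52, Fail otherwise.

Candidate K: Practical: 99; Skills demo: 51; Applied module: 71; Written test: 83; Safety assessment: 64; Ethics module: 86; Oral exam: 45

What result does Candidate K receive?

Weighted total:
  Practical 99 × 0.12 = 11.88
  Skills demo 51 × 0.08 = 4.08
  Applied module 71 × 0.38 = 26.98
  Written test 83 × 0.1 = 8.3
  Safety assessment 64 × 0.14 = 8.96
  Ethics module 86 × 0.11 = 9.46
  Oral exam 45 × 0.07 = 3.15
Sum = 72.81
72.81 is ≥ 69.5 and < 87 → Merit

Merit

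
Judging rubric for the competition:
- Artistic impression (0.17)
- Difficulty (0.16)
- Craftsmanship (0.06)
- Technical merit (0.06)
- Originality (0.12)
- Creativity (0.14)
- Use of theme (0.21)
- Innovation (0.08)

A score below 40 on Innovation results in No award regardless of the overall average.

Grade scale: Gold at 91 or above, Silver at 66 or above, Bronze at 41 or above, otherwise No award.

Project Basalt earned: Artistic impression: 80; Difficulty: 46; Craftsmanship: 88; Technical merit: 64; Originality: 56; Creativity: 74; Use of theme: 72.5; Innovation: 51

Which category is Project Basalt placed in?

Innovation score 51 ≥ 40: minimum met.
Weighted total:
  Artistic impression 80 × 0.17 = 13.6
  Difficulty 46 × 0.16 = 7.36
  Craftsmanship 88 × 0.06 = 5.28
  Technical merit 64 × 0.06 = 3.84
  Originality 56 × 0.12 = 6.72
  Creativity 74 × 0.14 = 10.36
  Use of theme 72.5 × 0.21 = 15.225
  Innovation 51 × 0.08 = 4.08
Sum = 66.465
66.465 is ≥ 66 and < 91 → Silver

Silver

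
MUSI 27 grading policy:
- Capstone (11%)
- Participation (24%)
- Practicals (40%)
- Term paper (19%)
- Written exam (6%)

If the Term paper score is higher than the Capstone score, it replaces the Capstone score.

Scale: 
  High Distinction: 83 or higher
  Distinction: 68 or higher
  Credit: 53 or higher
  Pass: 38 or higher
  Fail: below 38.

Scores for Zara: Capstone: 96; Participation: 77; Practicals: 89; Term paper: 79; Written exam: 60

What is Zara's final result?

Term paper (79) ≤ Capstone (96), so Capstone stays at 96.
Weighted total:
  Capstone 96 × 0.11 = 10.56
  Participation 77 × 0.24 = 18.48
  Practicals 89 × 0.4 = 35.6
  Term paper 79 × 0.19 = 15.01
  Written exam 60 × 0.06 = 3.6
Sum = 83.25
83.25 ≥ 83 → High Distinction

High Distinction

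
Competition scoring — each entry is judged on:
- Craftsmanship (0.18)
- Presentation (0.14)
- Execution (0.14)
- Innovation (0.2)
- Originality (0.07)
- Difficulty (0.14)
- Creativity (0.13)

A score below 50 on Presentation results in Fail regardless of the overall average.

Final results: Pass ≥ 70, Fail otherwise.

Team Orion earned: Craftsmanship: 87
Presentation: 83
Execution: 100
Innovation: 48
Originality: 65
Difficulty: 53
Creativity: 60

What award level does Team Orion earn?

Presentation score 83 ≥ 50: minimum met.
Weighted total:
  Craftsmanship 87 × 0.18 = 15.66
  Presentation 83 × 0.14 = 11.62
  Execution 100 × 0.14 = 14
  Innovation 48 × 0.2 = 9.6
  Originality 65 × 0.07 = 4.55
  Difficulty 53 × 0.14 = 7.42
  Creativity 60 × 0.13 = 7.8
Sum = 70.65
70.65 ≥ 70 → Pass

Pass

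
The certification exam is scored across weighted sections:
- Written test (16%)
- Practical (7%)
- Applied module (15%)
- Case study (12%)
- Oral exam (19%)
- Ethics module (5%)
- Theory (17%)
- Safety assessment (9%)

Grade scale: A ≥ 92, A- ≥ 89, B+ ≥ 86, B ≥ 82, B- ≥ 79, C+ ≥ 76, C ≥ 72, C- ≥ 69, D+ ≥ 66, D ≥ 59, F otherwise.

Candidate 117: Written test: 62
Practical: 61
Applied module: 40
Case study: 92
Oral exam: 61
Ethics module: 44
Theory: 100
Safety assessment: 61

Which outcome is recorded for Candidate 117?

D+

Weighted total:
  Written test 62 × 0.16 = 9.92
  Practical 61 × 0.07 = 4.27
  Applied module 40 × 0.15 = 6
  Case study 92 × 0.12 = 11.04
  Oral exam 61 × 0.19 = 11.59
  Ethics module 44 × 0.05 = 2.2
  Theory 100 × 0.17 = 17
  Safety assessment 61 × 0.09 = 5.49
Sum = 67.51
67.51 is ≥ 66 and < 69 → D+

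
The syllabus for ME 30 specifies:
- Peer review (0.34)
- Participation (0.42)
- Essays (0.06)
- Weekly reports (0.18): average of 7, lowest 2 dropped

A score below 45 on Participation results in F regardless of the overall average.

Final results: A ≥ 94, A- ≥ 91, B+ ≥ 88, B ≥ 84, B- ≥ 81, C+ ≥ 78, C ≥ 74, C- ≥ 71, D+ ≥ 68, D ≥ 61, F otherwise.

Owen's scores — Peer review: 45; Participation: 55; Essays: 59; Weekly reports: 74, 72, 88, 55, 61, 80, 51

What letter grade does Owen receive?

F

Weekly reports: drop 51, 55 → average of remaining 5 = 375/5 = 75
Participation score 55 ≥ 45: minimum met.
Weighted total:
  Peer review 45 × 0.34 = 15.3
  Participation 55 × 0.42 = 23.1
  Essays 59 × 0.06 = 3.54
  Weekly reports 75 × 0.18 = 13.5
Sum = 55.44
55.44 < 61 → F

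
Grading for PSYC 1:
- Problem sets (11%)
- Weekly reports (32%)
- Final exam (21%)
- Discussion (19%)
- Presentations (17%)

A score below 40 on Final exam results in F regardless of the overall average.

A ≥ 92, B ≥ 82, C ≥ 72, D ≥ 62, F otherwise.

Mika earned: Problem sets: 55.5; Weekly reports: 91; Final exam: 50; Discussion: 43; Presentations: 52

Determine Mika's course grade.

D

Final exam score 50 ≥ 40: minimum met.
Weighted total:
  Problem sets 55.5 × 0.11 = 6.105
  Weekly reports 91 × 0.32 = 29.12
  Final exam 50 × 0.21 = 10.5
  Discussion 43 × 0.19 = 8.17
  Presentations 52 × 0.17 = 8.84
Sum = 62.735
62.735 is ≥ 62 and < 72 → D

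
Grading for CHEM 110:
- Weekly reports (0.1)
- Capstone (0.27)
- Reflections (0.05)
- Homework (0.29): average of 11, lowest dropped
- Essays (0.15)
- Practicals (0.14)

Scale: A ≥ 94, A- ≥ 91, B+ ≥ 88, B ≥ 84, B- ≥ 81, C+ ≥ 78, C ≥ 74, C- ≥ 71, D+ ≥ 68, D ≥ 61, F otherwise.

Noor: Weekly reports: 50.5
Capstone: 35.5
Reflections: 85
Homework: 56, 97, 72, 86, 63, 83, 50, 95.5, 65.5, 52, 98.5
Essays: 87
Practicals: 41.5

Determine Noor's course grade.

F

Homework: drop 50 → average of remaining 10 = 768.5/10 = 76.85
Weighted total:
  Weekly reports 50.5 × 0.1 = 5.05
  Capstone 35.5 × 0.27 = 9.585
  Reflections 85 × 0.05 = 4.25
  Homework 76.85 × 0.29 = 22.2865
  Essays 87 × 0.15 = 13.05
  Practicals 41.5 × 0.14 = 5.81
Sum = 60.0315
60.0315 < 61 → F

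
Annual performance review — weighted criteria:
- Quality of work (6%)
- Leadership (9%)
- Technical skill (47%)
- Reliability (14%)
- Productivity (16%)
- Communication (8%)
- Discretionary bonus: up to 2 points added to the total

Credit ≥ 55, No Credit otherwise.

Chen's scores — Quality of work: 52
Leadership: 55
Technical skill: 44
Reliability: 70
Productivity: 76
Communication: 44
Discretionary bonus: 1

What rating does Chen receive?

Credit

Weighted total:
  Quality of work 52 × 0.06 = 3.12
  Leadership 55 × 0.09 = 4.95
  Technical skill 44 × 0.47 = 20.68
  Reliability 70 × 0.14 = 9.8
  Productivity 76 × 0.16 = 12.16
  Communication 44 × 0.08 = 3.52
Sum = 54.23
Discretionary bonus: 54.23 + 1 = 55.23
55.23 ≥ 55 → Credit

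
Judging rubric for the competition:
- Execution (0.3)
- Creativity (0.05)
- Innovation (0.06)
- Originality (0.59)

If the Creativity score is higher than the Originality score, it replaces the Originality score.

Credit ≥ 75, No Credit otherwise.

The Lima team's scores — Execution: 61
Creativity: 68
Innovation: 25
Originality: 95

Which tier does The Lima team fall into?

Creativity (68) ≤ Originality (95), so Originality stays at 95.
Weighted total:
  Execution 61 × 0.3 = 18.3
  Creativity 68 × 0.05 = 3.4
  Innovation 25 × 0.06 = 1.5
  Originality 95 × 0.59 = 56.05
Sum = 79.25
79.25 ≥ 75 → Credit

Credit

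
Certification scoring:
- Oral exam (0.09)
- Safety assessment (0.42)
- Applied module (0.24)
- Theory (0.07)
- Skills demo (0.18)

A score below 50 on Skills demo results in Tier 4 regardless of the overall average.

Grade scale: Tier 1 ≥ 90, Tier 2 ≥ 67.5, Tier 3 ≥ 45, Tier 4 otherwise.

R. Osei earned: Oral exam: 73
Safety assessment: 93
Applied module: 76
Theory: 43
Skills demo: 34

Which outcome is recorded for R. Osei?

Tier 4

Skills demo score 34 < 50: minimum not met.
Weighted total:
  Oral exam 73 × 0.09 = 6.57
  Safety assessment 93 × 0.42 = 39.06
  Applied module 76 × 0.24 = 18.24
  Theory 43 × 0.07 = 3.01
  Skills demo 34 × 0.18 = 6.12
Sum = 73
Because the Skills demo minimum was not met, the result is Tier 4.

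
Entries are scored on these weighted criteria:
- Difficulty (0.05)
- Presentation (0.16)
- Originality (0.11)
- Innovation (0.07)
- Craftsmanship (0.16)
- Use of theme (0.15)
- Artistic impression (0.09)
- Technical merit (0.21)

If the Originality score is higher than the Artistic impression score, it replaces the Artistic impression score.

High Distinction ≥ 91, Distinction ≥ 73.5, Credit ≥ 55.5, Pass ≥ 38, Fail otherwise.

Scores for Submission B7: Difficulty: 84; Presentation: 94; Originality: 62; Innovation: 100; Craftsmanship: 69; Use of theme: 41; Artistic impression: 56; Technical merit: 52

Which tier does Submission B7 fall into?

Credit

Originality (62) > Artistic impression (56), so Artistic impression counts as 62.
Weighted total:
  Difficulty 84 × 0.05 = 4.2
  Presentation 94 × 0.16 = 15.04
  Originality 62 × 0.11 = 6.82
  Innovation 100 × 0.07 = 7
  Craftsmanship 69 × 0.16 = 11.04
  Use of theme 41 × 0.15 = 6.15
  Artistic impression 62 × 0.09 = 5.58
  Technical merit 52 × 0.21 = 10.92
Sum = 66.75
66.75 is ≥ 55.5 and < 73.5 → Credit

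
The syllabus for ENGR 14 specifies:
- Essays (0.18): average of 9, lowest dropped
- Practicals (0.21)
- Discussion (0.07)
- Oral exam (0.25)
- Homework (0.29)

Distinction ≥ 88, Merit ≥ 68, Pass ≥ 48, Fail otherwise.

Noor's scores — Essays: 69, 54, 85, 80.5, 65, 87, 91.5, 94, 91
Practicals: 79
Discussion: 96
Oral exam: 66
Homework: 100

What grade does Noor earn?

Essays: drop 54 → average of remaining 8 = 663/8 = 82.875
Weighted total:
  Essays 82.875 × 0.18 = 14.9175
  Practicals 79 × 0.21 = 16.59
  Discussion 96 × 0.07 = 6.72
  Oral exam 66 × 0.25 = 16.5
  Homework 100 × 0.29 = 29
Sum = 83.7275
83.7275 is ≥ 68 and < 88 → Merit

Merit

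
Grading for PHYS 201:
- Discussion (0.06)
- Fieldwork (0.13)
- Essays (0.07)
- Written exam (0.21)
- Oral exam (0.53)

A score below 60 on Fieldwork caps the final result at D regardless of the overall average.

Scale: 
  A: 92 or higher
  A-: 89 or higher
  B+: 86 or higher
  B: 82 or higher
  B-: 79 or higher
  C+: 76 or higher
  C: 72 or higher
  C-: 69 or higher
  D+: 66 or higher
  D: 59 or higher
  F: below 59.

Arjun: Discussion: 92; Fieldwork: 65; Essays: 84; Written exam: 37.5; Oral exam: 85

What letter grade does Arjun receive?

C

Fieldwork score 65 ≥ 60: minimum met.
Weighted total:
  Discussion 92 × 0.06 = 5.52
  Fieldwork 65 × 0.13 = 8.45
  Essays 84 × 0.07 = 5.88
  Written exam 37.5 × 0.21 = 7.875
  Oral exam 85 × 0.53 = 45.05
Sum = 72.775
72.775 is ≥ 72 and < 76 → C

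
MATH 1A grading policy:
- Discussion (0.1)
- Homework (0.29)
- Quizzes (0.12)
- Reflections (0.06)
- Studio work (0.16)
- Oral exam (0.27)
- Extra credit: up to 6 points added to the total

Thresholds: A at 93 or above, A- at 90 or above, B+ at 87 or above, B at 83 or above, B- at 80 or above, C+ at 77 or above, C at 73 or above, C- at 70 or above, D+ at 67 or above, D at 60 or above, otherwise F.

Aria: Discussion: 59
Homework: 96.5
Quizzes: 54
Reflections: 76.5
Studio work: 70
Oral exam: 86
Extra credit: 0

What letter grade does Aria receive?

C+

Weighted total:
  Discussion 59 × 0.1 = 5.9
  Homework 96.5 × 0.29 = 27.985
  Quizzes 54 × 0.12 = 6.48
  Reflections 76.5 × 0.06 = 4.59
  Studio work 70 × 0.16 = 11.2
  Oral exam 86 × 0.27 = 23.22
Sum = 79.375
Extra credit: 79.375 + 0 = 79.375
79.375 is ≥ 77 and < 80 → C+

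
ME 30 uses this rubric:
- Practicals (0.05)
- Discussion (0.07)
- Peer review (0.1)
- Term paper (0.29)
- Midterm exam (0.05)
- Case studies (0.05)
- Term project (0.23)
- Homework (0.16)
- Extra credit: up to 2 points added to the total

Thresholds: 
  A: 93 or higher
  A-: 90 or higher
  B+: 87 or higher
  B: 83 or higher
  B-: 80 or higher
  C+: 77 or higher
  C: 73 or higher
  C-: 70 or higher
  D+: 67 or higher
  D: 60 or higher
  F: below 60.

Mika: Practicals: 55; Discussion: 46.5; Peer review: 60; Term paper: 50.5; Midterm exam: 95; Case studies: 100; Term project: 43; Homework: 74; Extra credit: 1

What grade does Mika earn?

Weighted total:
  Practicals 55 × 0.05 = 2.75
  Discussion 46.5 × 0.07 = 3.255
  Peer review 60 × 0.1 = 6
  Term paper 50.5 × 0.29 = 14.645
  Midterm exam 95 × 0.05 = 4.75
  Case studies 100 × 0.05 = 5
  Term project 43 × 0.23 = 9.89
  Homework 74 × 0.16 = 11.84
Sum = 58.13
Extra credit: 58.13 + 1 = 59.13
59.13 < 60 → F

F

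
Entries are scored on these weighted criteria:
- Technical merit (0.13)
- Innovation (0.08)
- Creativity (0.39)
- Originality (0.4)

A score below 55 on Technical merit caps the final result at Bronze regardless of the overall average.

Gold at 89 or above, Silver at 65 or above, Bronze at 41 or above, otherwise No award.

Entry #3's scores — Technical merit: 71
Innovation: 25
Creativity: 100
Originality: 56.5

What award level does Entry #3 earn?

Technical merit score 71 ≥ 55: minimum met.
Weighted total:
  Technical merit 71 × 0.13 = 9.23
  Innovation 25 × 0.08 = 2
  Creativity 100 × 0.39 = 39
  Originality 56.5 × 0.4 = 22.6
Sum = 72.83
72.83 is ≥ 65 and < 89 → Silver

Silver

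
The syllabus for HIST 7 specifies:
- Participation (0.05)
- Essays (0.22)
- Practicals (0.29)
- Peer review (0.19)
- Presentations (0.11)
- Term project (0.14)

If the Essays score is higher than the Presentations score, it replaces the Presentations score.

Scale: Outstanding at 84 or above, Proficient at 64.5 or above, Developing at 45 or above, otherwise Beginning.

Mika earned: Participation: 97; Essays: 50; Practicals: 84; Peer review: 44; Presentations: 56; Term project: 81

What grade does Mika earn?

Essays (50) ≤ Presentations (56), so Presentations stays at 56.
Weighted total:
  Participation 97 × 0.05 = 4.85
  Essays 50 × 0.22 = 11
  Practicals 84 × 0.29 = 24.36
  Peer review 44 × 0.19 = 8.36
  Presentations 56 × 0.11 = 6.16
  Term project 81 × 0.14 = 11.34
Sum = 66.07
66.07 is ≥ 64.5 and < 84 → Proficient

Proficient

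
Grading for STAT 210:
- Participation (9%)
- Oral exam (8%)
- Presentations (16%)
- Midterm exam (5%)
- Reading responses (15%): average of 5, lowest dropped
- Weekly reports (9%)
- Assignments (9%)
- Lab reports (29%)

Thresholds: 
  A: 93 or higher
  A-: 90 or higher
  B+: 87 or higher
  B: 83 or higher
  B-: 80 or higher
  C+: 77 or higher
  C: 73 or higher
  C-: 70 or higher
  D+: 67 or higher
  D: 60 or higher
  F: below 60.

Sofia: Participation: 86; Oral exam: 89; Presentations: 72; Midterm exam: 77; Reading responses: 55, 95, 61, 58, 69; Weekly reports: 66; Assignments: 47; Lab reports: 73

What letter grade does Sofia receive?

Reading responses: drop 55 → average of remaining 4 = 283/4 = 70.75
Weighted total:
  Participation 86 × 0.09 = 7.74
  Oral exam 89 × 0.08 = 7.12
  Presentations 72 × 0.16 = 11.52
  Midterm exam 77 × 0.05 = 3.85
  Reading responses 70.75 × 0.15 = 10.6125
  Weekly reports 66 × 0.09 = 5.94
  Assignments 47 × 0.09 = 4.23
  Lab reports 73 × 0.29 = 21.17
Sum = 72.1825
72.1825 is ≥ 70 and < 73 → C-

C-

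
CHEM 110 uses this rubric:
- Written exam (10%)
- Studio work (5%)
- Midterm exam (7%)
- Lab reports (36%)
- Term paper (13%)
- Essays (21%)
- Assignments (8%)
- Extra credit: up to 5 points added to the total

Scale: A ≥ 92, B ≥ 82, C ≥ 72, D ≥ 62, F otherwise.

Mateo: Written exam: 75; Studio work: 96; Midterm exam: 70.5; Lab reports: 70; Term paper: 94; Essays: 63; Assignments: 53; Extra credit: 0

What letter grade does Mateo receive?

Weighted total:
  Written exam 75 × 0.1 = 7.5
  Studio work 96 × 0.05 = 4.8
  Midterm exam 70.5 × 0.07 = 4.935
  Lab reports 70 × 0.36 = 25.2
  Term paper 94 × 0.13 = 12.22
  Essays 63 × 0.21 = 13.23
  Assignments 53 × 0.08 = 4.24
Sum = 72.125
Extra credit: 72.125 + 0 = 72.125
72.125 is ≥ 72 and < 82 → C

C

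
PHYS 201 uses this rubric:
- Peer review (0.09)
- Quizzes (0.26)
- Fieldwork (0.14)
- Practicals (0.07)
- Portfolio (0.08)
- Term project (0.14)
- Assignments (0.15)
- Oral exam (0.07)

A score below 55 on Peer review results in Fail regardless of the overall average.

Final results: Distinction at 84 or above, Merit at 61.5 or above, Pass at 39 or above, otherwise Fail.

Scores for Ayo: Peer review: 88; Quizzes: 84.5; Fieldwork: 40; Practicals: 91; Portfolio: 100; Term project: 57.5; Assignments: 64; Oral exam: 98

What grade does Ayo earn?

Merit

Peer review score 88 ≥ 55: minimum met.
Weighted total:
  Peer review 88 × 0.09 = 7.92
  Quizzes 84.5 × 0.26 = 21.97
  Fieldwork 40 × 0.14 = 5.6
  Practicals 91 × 0.07 = 6.37
  Portfolio 100 × 0.08 = 8
  Term project 57.5 × 0.14 = 8.05
  Assignments 64 × 0.15 = 9.6
  Oral exam 98 × 0.07 = 6.86
Sum = 74.37
74.37 is ≥ 61.5 and < 84 → Merit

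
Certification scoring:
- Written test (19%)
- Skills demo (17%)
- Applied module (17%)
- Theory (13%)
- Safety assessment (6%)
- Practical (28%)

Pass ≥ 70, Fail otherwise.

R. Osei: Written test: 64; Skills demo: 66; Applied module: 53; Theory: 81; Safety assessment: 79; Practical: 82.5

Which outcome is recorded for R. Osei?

Weighted total:
  Written test 64 × 0.19 = 12.16
  Skills demo 66 × 0.17 = 11.22
  Applied module 53 × 0.17 = 9.01
  Theory 81 × 0.13 = 10.53
  Safety assessment 79 × 0.06 = 4.74
  Practical 82.5 × 0.28 = 23.1
Sum = 70.76
70.76 ≥ 70 → Pass

Pass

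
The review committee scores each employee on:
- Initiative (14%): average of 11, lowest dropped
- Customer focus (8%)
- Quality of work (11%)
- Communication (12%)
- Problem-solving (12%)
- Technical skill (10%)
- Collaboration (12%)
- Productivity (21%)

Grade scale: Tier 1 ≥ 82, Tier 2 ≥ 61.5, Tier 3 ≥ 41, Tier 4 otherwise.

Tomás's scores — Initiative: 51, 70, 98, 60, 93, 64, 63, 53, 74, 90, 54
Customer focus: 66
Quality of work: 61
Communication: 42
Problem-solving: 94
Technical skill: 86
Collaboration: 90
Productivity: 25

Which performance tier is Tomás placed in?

Initiative: drop 51 → average of remaining 10 = 719/10 = 71.9
Weighted total:
  Initiative 71.9 × 0.14 = 10.066
  Customer focus 66 × 0.08 = 5.28
  Quality of work 61 × 0.11 = 6.71
  Communication 42 × 0.12 = 5.04
  Problem-solving 94 × 0.12 = 11.28
  Technical skill 86 × 0.1 = 8.6
  Collaboration 90 × 0.12 = 10.8
  Productivity 25 × 0.21 = 5.25
Sum = 63.026
63.026 is ≥ 61.5 and < 82 → Tier 2

Tier 2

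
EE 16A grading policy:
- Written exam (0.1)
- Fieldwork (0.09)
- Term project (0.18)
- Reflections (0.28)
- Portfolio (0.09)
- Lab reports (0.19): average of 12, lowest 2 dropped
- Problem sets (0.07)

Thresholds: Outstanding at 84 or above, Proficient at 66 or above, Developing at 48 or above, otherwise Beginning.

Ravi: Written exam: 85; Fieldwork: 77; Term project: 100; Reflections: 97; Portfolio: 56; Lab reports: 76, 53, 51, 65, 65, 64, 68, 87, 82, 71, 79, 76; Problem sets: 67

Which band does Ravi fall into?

Outstanding

Lab reports: drop 51, 53 → average of remaining 10 = 733/10 = 73.3
Weighted total:
  Written exam 85 × 0.1 = 8.5
  Fieldwork 77 × 0.09 = 6.93
  Term project 100 × 0.18 = 18
  Reflections 97 × 0.28 = 27.16
  Portfolio 56 × 0.09 = 5.04
  Lab reports 73.3 × 0.19 = 13.927
  Problem sets 67 × 0.07 = 4.69
Sum = 84.247
84.247 ≥ 84 → Outstanding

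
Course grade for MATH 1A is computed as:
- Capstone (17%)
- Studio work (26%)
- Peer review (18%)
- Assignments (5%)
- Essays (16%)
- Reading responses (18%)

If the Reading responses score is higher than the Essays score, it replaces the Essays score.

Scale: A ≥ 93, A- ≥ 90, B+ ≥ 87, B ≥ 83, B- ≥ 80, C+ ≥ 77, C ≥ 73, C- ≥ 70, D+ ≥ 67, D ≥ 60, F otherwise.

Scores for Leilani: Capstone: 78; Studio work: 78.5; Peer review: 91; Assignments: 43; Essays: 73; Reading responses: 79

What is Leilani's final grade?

C+

Reading responses (79) > Essays (73), so Essays counts as 79.
Weighted total:
  Capstone 78 × 0.17 = 13.26
  Studio work 78.5 × 0.26 = 20.41
  Peer review 91 × 0.18 = 16.38
  Assignments 43 × 0.05 = 2.15
  Essays 79 × 0.16 = 12.64
  Reading responses 79 × 0.18 = 14.22
Sum = 79.06
79.06 is ≥ 77 and < 80 → C+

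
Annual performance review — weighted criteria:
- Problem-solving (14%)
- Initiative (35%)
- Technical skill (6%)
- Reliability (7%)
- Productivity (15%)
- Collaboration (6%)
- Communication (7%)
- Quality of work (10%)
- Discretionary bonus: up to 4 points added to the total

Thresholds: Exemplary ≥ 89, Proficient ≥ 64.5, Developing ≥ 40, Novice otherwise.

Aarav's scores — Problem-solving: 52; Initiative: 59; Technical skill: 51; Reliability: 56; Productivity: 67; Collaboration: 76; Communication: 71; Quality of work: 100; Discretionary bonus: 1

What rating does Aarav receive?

Weighted total:
  Problem-solving 52 × 0.14 = 7.28
  Initiative 59 × 0.35 = 20.65
  Technical skill 51 × 0.06 = 3.06
  Reliability 56 × 0.07 = 3.92
  Productivity 67 × 0.15 = 10.05
  Collaboration 76 × 0.06 = 4.56
  Communication 71 × 0.07 = 4.97
  Quality of work 100 × 0.1 = 10
Sum = 64.49
Discretionary bonus: 64.49 + 1 = 65.49
65.49 is ≥ 64.5 and < 89 → Proficient

Proficient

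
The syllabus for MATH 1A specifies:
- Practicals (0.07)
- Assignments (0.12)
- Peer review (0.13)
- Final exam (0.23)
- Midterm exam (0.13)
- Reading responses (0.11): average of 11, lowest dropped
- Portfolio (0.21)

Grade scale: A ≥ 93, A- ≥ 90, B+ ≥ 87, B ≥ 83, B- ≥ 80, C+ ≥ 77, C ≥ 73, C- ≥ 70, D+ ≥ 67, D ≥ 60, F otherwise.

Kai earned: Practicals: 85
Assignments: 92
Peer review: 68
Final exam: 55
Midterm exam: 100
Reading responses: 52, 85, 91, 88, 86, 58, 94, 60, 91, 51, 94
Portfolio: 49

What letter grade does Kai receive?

C-

Reading responses: drop 51 → average of remaining 10 = 799/10 = 79.9
Weighted total:
  Practicals 85 × 0.07 = 5.95
  Assignments 92 × 0.12 = 11.04
  Peer review 68 × 0.13 = 8.84
  Final exam 55 × 0.23 = 12.65
  Midterm exam 100 × 0.13 = 13
  Reading responses 79.9 × 0.11 = 8.789
  Portfolio 49 × 0.21 = 10.29
Sum = 70.559
70.559 is ≥ 70 and < 73 → C-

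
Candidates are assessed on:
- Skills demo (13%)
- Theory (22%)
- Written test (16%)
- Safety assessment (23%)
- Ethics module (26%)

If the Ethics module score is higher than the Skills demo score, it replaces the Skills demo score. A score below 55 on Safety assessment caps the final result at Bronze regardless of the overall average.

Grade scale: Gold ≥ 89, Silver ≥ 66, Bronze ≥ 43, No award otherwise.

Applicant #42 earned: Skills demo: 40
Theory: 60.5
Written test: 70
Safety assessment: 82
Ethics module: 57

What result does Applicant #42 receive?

Bronze

Ethics module (57) > Skills demo (40), so Skills demo counts as 57.
Safety assessment score 82 ≥ 55: minimum met.
Weighted total:
  Skills demo 57 × 0.13 = 7.41
  Theory 60.5 × 0.22 = 13.31
  Written test 70 × 0.16 = 11.2
  Safety assessment 82 × 0.23 = 18.86
  Ethics module 57 × 0.26 = 14.82
Sum = 65.6
65.6 is ≥ 43 and < 66 → Bronze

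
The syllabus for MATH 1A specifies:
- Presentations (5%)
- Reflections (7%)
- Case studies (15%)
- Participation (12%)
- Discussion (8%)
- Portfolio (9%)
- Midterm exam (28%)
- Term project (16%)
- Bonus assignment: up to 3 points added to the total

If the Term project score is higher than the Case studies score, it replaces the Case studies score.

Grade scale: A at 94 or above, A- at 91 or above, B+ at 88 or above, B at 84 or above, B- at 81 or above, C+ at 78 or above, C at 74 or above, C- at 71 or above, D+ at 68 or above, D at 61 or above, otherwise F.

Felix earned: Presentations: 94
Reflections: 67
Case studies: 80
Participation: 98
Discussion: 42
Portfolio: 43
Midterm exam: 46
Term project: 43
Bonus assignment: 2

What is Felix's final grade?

D

Term project (43) ≤ Case studies (80), so Case studies stays at 80.
Weighted total:
  Presentations 94 × 0.05 = 4.7
  Reflections 67 × 0.07 = 4.69
  Case studies 80 × 0.15 = 12
  Participation 98 × 0.12 = 11.76
  Discussion 42 × 0.08 = 3.36
  Portfolio 43 × 0.09 = 3.87
  Midterm exam 46 × 0.28 = 12.88
  Term project 43 × 0.16 = 6.88
Sum = 60.14
Bonus assignment: 60.14 + 2 = 62.14
62.14 is ≥ 61 and < 68 → D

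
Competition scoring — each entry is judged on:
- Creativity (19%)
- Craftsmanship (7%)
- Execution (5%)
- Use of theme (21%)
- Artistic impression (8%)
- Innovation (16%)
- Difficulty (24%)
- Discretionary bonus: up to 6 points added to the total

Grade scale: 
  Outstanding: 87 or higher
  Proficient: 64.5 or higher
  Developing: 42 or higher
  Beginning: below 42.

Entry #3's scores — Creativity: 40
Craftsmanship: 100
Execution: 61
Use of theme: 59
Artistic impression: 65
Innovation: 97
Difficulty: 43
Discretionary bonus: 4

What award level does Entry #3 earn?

Proficient

Weighted total:
  Creativity 40 × 0.19 = 7.6
  Craftsmanship 100 × 0.07 = 7
  Execution 61 × 0.05 = 3.05
  Use of theme 59 × 0.21 = 12.39
  Artistic impression 65 × 0.08 = 5.2
  Innovation 97 × 0.16 = 15.52
  Difficulty 43 × 0.24 = 10.32
Sum = 61.08
Discretionary bonus: 61.08 + 4 = 65.08
65.08 is ≥ 64.5 and < 87 → Proficient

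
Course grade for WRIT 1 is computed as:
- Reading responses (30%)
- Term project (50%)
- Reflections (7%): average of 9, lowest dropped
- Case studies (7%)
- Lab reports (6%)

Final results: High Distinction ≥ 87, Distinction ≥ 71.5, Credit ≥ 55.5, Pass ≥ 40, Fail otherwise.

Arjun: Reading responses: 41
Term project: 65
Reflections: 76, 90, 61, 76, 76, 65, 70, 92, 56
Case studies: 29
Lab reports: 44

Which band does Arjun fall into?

Reflections: drop 56 → average of remaining 8 = 606/8 = 75.75
Weighted total:
  Reading responses 41 × 0.3 = 12.3
  Term project 65 × 0.5 = 32.5
  Reflections 75.75 × 0.07 = 5.3025
  Case studies 29 × 0.07 = 2.03
  Lab reports 44 × 0.06 = 2.64
Sum = 54.7725
54.7725 is ≥ 40 and < 55.5 → Pass

Pass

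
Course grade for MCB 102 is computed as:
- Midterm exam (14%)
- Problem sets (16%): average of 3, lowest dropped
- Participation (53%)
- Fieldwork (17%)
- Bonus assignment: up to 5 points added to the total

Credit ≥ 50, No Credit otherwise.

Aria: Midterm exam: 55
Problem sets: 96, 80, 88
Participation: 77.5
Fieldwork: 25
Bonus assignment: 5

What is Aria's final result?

Credit

Problem sets: drop 80 → average of remaining 2 = 184/2 = 92
Weighted total:
  Midterm exam 55 × 0.14 = 7.7
  Problem sets 92 × 0.16 = 14.72
  Participation 77.5 × 0.53 = 41.075
  Fieldwork 25 × 0.17 = 4.25
Sum = 67.745
Bonus assignment: 67.745 + 5 = 72.745
72.745 ≥ 50 → Credit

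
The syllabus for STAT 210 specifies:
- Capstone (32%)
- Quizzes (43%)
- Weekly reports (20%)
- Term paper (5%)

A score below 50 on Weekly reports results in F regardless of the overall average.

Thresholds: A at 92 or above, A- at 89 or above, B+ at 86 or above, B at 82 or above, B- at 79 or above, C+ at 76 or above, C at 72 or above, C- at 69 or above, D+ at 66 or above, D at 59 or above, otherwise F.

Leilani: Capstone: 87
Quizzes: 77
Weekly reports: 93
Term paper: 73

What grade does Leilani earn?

Weekly reports score 93 ≥ 50: minimum met.
Weighted total:
  Capstone 87 × 0.32 = 27.84
  Quizzes 77 × 0.43 = 33.11
  Weekly reports 93 × 0.2 = 18.6
  Term paper 73 × 0.05 = 3.65
Sum = 83.2
83.2 is ≥ 82 and < 86 → B

B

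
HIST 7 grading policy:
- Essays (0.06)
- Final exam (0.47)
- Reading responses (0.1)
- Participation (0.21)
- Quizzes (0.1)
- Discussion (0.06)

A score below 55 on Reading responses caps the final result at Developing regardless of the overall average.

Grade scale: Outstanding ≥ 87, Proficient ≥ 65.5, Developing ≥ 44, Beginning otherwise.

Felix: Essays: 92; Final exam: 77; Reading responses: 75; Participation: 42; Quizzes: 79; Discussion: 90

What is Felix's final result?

Reading responses score 75 ≥ 55: minimum met.
Weighted total:
  Essays 92 × 0.06 = 5.52
  Final exam 77 × 0.47 = 36.19
  Reading responses 75 × 0.1 = 7.5
  Participation 42 × 0.21 = 8.82
  Quizzes 79 × 0.1 = 7.9
  Discussion 90 × 0.06 = 5.4
Sum = 71.33
71.33 is ≥ 65.5 and < 87 → Proficient

Proficient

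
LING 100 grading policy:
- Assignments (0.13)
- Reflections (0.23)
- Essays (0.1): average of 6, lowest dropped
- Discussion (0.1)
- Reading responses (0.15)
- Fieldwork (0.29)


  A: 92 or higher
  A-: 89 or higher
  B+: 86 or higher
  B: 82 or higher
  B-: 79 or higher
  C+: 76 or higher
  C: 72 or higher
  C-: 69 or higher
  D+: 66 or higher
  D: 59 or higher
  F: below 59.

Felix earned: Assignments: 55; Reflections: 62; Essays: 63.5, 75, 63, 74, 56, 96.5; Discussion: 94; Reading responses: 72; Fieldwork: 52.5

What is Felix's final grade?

D

Essays: drop 56 → average of remaining 5 = 372/5 = 74.4
Weighted total:
  Assignments 55 × 0.13 = 7.15
  Reflections 62 × 0.23 = 14.26
  Essays 74.4 × 0.1 = 7.44
  Discussion 94 × 0.1 = 9.4
  Reading responses 72 × 0.15 = 10.8
  Fieldwork 52.5 × 0.29 = 15.225
Sum = 64.275
64.275 is ≥ 59 and < 66 → D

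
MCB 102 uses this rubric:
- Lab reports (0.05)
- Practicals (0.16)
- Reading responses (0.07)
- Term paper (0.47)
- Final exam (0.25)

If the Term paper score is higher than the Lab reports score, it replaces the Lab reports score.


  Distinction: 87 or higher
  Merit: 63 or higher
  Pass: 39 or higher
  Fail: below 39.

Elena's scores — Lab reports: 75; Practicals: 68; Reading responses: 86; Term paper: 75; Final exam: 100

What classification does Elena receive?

Term paper (75) ≤ Lab reports (75), so Lab reports stays at 75.
Weighted total:
  Lab reports 75 × 0.05 = 3.75
  Practicals 68 × 0.16 = 10.88
  Reading responses 86 × 0.07 = 6.02
  Term paper 75 × 0.47 = 35.25
  Final exam 100 × 0.25 = 25
Sum = 80.9
80.9 is ≥ 63 and < 87 → Merit

Merit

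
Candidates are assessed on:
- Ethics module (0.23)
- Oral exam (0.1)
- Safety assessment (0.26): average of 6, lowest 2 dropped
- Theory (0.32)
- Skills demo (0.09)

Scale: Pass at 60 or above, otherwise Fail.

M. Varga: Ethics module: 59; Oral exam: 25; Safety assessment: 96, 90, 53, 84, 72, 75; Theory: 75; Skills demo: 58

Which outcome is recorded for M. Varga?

Safety assessment: drop 53, 72 → average of remaining 4 = 345/4 = 86.25
Weighted total:
  Ethics module 59 × 0.23 = 13.57
  Oral exam 25 × 0.1 = 2.5
  Safety assessment 86.25 × 0.26 = 22.425
  Theory 75 × 0.32 = 24
  Skills demo 58 × 0.09 = 5.22
Sum = 67.715
67.715 ≥ 60 → Pass

Pass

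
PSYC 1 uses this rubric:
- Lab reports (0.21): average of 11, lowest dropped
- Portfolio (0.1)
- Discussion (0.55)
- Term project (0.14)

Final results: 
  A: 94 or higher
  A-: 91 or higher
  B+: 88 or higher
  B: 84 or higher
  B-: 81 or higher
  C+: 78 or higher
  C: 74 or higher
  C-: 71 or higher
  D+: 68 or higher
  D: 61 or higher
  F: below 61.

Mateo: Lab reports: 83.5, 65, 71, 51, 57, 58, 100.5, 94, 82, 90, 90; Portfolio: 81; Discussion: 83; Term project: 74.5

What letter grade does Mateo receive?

Lab reports: drop 51 → average of remaining 10 = 791/10 = 79.1
Weighted total:
  Lab reports 79.1 × 0.21 = 16.611
  Portfolio 81 × 0.1 = 8.1
  Discussion 83 × 0.55 = 45.65
  Term project 74.5 × 0.14 = 10.43
Sum = 80.791
80.791 is ≥ 78 and < 81 → C+

C+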